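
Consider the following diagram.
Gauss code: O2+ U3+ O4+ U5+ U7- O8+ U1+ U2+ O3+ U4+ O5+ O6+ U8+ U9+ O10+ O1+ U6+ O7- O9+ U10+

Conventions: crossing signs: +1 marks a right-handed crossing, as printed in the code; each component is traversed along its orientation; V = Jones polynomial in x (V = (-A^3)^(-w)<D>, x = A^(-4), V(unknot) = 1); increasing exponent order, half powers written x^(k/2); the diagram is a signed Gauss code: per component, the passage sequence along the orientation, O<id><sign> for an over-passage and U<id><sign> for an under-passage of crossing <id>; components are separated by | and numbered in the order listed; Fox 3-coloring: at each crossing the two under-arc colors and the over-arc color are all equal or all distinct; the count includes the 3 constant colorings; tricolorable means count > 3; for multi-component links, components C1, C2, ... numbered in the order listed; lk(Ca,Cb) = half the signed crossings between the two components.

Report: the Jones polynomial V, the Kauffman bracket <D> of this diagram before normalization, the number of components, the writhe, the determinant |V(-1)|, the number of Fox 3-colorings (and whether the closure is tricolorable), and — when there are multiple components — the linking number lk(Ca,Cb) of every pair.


Jones polynomial: V(x) = x^3 + x^5 - x^8
<D> = -A^-8 + A^4 + A^12; writhe +8
components 1, writhe +8 (10 crossings)
3-colorings: 9 of 3^10, det 3 — tricolorable
note: w = +8 shifts under R1 moves; the (-A^3)^(-8) factor cancels that in V


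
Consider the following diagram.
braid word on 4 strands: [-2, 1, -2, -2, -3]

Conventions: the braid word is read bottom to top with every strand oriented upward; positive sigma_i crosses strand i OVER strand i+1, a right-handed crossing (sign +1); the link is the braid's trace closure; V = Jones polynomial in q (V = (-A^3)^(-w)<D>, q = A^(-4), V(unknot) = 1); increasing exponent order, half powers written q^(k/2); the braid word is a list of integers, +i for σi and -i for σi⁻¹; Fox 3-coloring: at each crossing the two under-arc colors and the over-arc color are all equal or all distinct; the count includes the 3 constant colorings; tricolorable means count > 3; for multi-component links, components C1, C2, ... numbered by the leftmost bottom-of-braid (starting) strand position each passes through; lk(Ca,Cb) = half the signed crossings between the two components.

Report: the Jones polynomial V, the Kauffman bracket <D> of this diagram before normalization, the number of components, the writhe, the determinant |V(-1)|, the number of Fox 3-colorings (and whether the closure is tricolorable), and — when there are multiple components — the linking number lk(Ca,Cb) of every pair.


V(q) = -q^-4 + q^-3 + q^-1
bracket: -A^-5 - A^3 + A^7, w = -3
1 component, writhe -3, over 5 crossings
det 3, colorings 9 of 3^5 — tricolorable
observation: the span of V is 3, forcing >= 3 crossings in any diagram


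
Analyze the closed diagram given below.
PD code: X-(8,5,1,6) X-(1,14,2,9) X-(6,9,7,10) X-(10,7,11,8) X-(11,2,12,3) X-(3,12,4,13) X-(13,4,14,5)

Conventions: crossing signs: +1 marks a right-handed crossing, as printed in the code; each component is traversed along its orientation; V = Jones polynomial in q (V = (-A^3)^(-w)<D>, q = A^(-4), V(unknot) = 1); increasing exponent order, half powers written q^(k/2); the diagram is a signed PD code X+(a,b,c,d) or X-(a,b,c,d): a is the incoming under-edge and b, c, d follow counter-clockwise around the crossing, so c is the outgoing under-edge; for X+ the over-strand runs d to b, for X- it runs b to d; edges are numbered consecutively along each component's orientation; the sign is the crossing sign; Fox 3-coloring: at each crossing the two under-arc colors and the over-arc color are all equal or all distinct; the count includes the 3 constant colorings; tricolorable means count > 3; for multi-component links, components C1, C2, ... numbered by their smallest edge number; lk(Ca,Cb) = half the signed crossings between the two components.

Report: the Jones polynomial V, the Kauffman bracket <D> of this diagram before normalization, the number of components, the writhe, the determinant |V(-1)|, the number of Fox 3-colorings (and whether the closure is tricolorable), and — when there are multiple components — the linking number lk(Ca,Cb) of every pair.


V = -q^(-17/2) + q^(-15/2) - q^(-13/2) + q^(-11/2) - q^(-9/2) - q^(-5/2)
<D> = A^-11 + A^-3 - A + A^5 - A^9 + A^13 (w = -7)
2 components over 7 crossings, w = -7
lk(C1,C2): -3
9 Fox colorings among 3^7, |V(-1)| = 6: tricolorable
why: det 6 = |V(-1)|; divisible by 3, so tricolorable


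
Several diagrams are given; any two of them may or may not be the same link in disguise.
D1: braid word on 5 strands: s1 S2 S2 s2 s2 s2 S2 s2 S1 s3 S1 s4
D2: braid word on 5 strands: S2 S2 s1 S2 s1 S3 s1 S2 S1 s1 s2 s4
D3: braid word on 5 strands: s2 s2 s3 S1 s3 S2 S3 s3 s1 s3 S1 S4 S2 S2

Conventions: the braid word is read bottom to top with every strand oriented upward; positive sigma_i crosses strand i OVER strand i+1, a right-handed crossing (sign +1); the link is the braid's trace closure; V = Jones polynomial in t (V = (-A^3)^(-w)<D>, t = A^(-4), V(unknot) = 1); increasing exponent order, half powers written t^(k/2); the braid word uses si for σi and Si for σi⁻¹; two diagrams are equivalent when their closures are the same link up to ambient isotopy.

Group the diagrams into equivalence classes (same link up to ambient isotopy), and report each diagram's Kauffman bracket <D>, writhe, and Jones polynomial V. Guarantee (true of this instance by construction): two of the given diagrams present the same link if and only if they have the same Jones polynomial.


classes: {D1} | {D2} | {D3}
V(D1) = 1  [12 crossings, <D> = A^6, w = +2]
V(D2) = -t^-3 + 2t^-2 - 2t^-1 + 3 - 2t + 2t^2 - t^3  [12 crossings, <D> = -A^-12 + 2A^-8 - 2A^-4 + 3 - 2A^4 + 2A^8 - A^12, w = 0]
V(D3) = t + t^3 - t^4  [14 crossings, <D> = -A^-16 + A^-12 + A^-4, w = 0]
note: comparing 3 Jones polynomials yields 3 groups


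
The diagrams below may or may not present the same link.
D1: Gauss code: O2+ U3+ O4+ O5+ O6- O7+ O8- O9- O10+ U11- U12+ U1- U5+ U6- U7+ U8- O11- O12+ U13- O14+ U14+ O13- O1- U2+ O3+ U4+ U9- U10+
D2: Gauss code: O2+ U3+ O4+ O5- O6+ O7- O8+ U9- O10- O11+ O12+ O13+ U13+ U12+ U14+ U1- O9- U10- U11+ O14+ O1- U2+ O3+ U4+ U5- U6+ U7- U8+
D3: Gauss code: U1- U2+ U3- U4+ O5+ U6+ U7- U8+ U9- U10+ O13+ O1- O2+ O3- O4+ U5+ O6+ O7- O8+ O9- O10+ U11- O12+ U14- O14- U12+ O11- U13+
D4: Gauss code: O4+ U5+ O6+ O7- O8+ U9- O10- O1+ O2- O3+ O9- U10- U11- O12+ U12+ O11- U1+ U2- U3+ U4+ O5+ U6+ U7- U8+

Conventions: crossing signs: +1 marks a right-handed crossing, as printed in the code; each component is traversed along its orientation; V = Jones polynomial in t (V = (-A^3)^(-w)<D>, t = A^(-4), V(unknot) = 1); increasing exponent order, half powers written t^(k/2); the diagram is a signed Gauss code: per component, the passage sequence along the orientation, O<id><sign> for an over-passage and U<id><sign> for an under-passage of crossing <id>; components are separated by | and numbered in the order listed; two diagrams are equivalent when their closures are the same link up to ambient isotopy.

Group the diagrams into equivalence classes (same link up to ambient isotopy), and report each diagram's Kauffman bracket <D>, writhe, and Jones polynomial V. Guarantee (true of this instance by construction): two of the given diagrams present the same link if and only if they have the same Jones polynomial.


classes: {D1, D2, D3, D4}
V(D1) = t + t^3 - t^4  [14 crossings, <D> = -A^-10 + A^-6 + A^2, w = +2]
V(D2) = t + t^3 - t^4  (w +4, c 14, <D> = -A^-4 + 1 + A^8)
V(D3) = t + t^3 - t^4  (w +2, c 14, <D> = -A^-10 + A^-6 + A^2)
V(D4) = t + t^3 - t^4  [12 crossings, <D> = -A^-10 + A^-6 + A^2, w = +2]
note: one V(t) for all 4 diagrams — one class (guaranteed)


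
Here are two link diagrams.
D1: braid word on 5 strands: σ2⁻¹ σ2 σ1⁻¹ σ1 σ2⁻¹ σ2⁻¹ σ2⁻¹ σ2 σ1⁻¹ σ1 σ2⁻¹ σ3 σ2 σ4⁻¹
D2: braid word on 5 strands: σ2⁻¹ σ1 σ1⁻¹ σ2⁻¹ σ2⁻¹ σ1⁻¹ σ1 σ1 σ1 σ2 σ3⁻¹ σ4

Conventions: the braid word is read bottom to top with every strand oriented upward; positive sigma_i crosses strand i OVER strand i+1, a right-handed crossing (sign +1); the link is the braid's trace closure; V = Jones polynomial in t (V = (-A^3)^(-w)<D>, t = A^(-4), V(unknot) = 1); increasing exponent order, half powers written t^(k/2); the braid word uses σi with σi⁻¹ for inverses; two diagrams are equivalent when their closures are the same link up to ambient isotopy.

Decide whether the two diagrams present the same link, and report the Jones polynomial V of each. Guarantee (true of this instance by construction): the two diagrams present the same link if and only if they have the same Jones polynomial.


equivalent: no
D1 (bracket A^-6 + A^-2 + A^2 + A^6; 14 crossings at w = -2): V = t^-3 + t^-2 + t^-1 + 1
D2 (bracket A^-8 + 2 + A^8; 12 crossings at w = 0): V = t^-2 + 2 + t^2
key observation: 2 values of V(t) split the 2 diagrams


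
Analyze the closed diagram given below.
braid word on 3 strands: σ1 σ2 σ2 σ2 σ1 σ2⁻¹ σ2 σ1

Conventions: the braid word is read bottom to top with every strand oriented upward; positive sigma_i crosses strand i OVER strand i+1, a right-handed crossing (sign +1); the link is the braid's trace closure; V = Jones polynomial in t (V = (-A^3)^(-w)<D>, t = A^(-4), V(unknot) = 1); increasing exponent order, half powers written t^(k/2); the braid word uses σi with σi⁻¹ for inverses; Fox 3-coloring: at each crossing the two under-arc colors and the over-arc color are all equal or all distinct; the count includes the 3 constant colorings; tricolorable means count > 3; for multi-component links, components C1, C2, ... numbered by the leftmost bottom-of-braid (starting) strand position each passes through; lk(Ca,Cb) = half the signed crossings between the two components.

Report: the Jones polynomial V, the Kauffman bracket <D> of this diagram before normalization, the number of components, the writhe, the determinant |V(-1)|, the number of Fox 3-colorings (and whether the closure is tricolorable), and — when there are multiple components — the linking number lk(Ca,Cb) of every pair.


V = t^2 + 2t^4 - 2t^5 + t^6 - 2t^7 + t^8
<D> = A^-14 - 2A^-10 + A^-6 - 2A^-2 + 2A^2 + A^10 (w = +6)
1 component over 8 crossings, w = +6
27 Fox colorings among 3^8, |V(-1)| = 9: tricolorable
why: free reduction leaves σ1 σ2 σ2 σ2 σ1 σ1 of the original 8 letters


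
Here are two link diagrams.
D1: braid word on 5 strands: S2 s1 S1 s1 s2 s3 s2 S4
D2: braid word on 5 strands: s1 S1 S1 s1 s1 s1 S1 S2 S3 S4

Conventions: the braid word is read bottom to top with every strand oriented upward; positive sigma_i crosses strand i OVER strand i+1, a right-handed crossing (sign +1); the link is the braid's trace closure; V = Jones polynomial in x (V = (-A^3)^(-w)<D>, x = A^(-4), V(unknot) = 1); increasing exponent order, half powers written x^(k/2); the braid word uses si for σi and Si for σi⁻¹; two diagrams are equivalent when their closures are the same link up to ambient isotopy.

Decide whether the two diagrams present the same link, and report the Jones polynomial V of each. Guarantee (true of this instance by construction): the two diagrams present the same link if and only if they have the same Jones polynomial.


equivalent: yes
V(D1) = 1  (w +2, c 8, <D> = A^6)
V(D2) = 1  [10 crossings, <D> = A^-6, w = -2]
key observation: all 2 diagrams share one V(x), hence one class


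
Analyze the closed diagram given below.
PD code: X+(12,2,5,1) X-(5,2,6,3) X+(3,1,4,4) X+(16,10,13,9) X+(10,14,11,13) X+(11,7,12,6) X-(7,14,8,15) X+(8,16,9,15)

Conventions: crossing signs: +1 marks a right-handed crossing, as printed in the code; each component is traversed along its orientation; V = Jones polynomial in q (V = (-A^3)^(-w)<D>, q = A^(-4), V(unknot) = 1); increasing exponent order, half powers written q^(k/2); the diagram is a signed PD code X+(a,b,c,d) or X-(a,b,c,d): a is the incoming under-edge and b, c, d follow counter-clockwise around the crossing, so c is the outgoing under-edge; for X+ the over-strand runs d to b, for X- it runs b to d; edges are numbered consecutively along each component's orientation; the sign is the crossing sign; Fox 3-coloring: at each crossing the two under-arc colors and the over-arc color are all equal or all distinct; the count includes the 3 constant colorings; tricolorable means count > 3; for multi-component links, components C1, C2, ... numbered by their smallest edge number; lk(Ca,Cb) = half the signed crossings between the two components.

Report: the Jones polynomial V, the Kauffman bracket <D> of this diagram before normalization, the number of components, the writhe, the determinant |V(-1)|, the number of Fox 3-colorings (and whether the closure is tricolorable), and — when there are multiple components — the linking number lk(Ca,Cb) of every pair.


V = 1 + q + q^2 + q^3
<D> = 1 + A^4 + A^8 + A^12 (w = +4)
3 components over 8 crossings, w = +4
lk(C1,C2): 0
lk(C1,C3) = 0
linking number lk(C2,C3) = +1
9 Fox colorings among 3^8, |V(-1)| = 0: tricolorable
why: det 0 = |V(-1)|; divisible by 3, so tricolorable


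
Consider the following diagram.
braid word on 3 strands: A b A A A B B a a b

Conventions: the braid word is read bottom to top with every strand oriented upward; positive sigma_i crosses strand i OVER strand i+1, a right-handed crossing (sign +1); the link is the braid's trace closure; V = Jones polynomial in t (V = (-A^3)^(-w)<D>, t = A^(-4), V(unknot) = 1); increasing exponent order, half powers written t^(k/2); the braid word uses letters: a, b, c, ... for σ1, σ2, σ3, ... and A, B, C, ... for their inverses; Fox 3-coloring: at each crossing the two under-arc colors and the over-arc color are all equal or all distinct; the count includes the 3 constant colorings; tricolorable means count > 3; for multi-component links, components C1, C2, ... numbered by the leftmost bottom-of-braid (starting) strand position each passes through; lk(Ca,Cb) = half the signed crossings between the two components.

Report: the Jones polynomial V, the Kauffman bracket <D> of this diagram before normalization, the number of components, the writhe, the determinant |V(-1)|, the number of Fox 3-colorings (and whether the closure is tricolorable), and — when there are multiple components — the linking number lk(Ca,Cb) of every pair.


Jones polynomial: V(t) = -t^-6 + 3t^-5 - 5t^-4 + 6t^-3 - 6t^-2 + 6t^-1 - 4 + 3t - t^2
<D> = -A^-14 + 3A^-10 - 4A^-6 + 6A^-2 - 6A^2 + 6A^6 - 5A^10 + 3A^14 - A^18; writhe -2
components 1, writhe -2 (10 crossings)
3-colorings: 3 of 3^10, det 35 — not tricolorable
note: |V(-1)| = 35: so not tricolorable, since 3 does not divide 35


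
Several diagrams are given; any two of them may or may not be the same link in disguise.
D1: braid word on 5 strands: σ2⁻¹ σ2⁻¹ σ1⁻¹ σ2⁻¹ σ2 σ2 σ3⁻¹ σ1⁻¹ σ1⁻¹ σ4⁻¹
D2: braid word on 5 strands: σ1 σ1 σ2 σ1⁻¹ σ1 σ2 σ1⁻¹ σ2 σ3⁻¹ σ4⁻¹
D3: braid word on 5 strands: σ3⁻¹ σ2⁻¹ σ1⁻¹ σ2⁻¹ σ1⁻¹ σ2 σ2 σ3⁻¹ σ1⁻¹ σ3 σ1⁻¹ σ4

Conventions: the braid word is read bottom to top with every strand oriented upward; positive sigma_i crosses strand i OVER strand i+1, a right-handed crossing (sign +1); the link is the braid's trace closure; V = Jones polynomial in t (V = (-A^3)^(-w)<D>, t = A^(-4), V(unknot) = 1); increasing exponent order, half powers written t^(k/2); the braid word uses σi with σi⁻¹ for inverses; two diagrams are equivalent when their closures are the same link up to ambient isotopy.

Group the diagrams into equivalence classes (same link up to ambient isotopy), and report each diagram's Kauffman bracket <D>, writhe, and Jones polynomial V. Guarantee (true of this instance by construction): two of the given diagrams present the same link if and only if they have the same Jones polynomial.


classes: {D1, D3} | {D2}
V(D1) = -t^-6 + t^-5 - t^-4 + 2t^-3 - t^-2 + t^-1  [10 crossings, <D> = A^-14 - A^-10 + 2A^-6 - A^-2 + A^2 - A^6, w = -6]
V(D2) = t - t^2 + 2t^3 - t^4 + t^5 - t^6  [10 crossings, <D> = -A^-18 + A^-14 - A^-10 + 2A^-6 - A^-2 + A^2, w = +2]
D3 (bracket A^-8 - A^-4 + 2 - A^4 + A^8 - A^12; 12 crossings at w = -4): V = -t^-6 + t^-5 - t^-4 + 2t^-3 - t^-2 + t^-1
note: comparing 3 Jones polynomials yields 2 groups


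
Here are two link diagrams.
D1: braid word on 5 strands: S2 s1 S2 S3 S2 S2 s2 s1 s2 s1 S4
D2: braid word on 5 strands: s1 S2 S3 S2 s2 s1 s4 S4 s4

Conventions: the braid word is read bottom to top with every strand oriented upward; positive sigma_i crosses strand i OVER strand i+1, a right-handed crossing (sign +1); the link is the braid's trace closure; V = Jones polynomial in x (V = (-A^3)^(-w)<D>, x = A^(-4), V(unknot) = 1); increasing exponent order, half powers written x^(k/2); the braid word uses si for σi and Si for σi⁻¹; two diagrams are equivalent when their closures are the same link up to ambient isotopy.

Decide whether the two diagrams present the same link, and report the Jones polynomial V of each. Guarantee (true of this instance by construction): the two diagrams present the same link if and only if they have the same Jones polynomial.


equivalent: yes
V(D1) = -x^(1/2) - x^(5/2)  (w -1, c 11, <D> = A^-13 + A^-5)
D2 (bracket A^-7 + A; 9 crossings at w = +1): V = -x^(1/2) - x^(5/2)
why: Markov moves rewrite D1 (11 crossings) into D2 (9)


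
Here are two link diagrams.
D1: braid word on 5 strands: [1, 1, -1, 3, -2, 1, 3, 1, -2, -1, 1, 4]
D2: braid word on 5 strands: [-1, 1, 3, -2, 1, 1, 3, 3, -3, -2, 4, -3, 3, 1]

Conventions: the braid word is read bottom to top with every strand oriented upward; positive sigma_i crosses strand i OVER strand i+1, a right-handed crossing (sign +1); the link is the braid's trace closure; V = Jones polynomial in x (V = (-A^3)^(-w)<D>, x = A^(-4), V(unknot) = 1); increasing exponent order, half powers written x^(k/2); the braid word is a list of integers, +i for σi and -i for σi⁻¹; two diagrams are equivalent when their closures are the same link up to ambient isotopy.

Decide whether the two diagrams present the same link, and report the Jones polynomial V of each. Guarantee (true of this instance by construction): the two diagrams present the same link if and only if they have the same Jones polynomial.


equivalent: yes
D1 (bracket -A^-12 + 2A^-8 - 3A^-4 + 4 - 3A^4 + 3A^8 - 2A^12 + A^16; 12 crossings at w = +4): V = x^-1 - 2 + 3x - 3x^2 + 4x^3 - 3x^4 + 2x^5 - x^6
D2 (bracket -A^-12 + 2A^-8 - 3A^-4 + 4 - 3A^4 + 3A^8 - 2A^12 + A^16; 14 crossings at w = +4): V = x^-1 - 2 + 3x - 3x^2 + 4x^3 - 3x^4 + 2x^5 - x^6
key observation: D2 (14 crossings) and D1 (12) are Markov-related braid presentations


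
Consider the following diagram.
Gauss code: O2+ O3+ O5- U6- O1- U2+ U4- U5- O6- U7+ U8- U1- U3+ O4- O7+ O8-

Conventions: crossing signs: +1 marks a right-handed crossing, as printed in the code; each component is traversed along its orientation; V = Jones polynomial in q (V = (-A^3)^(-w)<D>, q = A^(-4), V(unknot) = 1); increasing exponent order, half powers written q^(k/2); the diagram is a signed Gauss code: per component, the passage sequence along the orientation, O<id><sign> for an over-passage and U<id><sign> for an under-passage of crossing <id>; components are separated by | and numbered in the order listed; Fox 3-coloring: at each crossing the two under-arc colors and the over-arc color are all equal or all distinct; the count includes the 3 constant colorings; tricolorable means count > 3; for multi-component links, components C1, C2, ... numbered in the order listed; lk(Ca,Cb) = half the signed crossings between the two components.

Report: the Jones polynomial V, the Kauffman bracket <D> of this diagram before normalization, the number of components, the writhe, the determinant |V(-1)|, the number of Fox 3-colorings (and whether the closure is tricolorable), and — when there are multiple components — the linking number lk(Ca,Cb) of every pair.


V(q) = -q^-4 + q^-3 + q^-1
bracket: A^-2 + A^6 - A^10, w = -2
1 component, writhe -2, over 8 crossings
det 3, colorings 9 of 3^8 — tricolorable
observation: |V(-1)| = 3: so tricolorable, since 3 divides 3


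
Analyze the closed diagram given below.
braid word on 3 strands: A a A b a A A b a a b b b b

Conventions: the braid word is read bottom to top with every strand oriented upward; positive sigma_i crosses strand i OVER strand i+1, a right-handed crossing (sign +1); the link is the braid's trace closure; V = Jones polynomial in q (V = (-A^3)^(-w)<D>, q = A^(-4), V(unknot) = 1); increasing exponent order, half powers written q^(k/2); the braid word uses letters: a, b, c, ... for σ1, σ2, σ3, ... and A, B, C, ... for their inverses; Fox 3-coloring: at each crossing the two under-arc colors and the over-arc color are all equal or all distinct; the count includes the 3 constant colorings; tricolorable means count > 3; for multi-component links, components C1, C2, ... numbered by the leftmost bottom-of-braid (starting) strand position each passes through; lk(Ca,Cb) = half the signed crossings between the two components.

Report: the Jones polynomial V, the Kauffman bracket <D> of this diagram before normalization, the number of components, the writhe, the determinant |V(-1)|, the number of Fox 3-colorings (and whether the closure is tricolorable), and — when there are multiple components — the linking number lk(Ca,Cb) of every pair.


V(q) = 2q^2 - 2q^3 + 4q^4 - 5q^5 + 5q^6 - 5q^7 + 3q^8 - 2q^9 + q^10
bracket: A^-22 - 2A^-18 + 3A^-14 - 5A^-10 + 5A^-6 - 5A^-2 + 4A^2 - 2A^6 + 2A^10, w = +6
1 component, writhe +6, over 14 crossings
det 29, colorings 3 of 3^14 — not tricolorable
observation: the word shrinks to σ1⁻¹ σ2 σ1⁻¹ σ2 σ1 σ1 σ2 σ2 σ2 σ2 after cancelling


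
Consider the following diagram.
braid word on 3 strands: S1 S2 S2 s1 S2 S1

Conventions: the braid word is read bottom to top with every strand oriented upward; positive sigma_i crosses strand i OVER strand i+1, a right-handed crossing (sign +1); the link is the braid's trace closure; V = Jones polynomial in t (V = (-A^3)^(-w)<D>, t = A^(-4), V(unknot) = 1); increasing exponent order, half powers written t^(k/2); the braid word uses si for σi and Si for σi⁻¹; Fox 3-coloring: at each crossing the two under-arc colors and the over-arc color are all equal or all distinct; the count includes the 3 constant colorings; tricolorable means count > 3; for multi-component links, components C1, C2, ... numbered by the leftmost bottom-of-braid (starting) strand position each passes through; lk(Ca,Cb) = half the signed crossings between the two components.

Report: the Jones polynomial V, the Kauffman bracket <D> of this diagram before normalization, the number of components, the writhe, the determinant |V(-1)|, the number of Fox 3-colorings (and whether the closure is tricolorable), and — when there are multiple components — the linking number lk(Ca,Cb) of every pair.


Jones polynomial: V(t) = -t^-6 + t^-5 - t^-4 + 2t^-3 - t^-2 + t^-1
<D> = A^-8 - A^-4 + 2 - A^4 + A^8 - A^12; writhe -4
components 1, writhe -4 (6 crossings)
3-colorings: 3 of 3^6, det 7 — not tricolorable
note: V spans 5 powers of t: at least 5 crossings in any diagram


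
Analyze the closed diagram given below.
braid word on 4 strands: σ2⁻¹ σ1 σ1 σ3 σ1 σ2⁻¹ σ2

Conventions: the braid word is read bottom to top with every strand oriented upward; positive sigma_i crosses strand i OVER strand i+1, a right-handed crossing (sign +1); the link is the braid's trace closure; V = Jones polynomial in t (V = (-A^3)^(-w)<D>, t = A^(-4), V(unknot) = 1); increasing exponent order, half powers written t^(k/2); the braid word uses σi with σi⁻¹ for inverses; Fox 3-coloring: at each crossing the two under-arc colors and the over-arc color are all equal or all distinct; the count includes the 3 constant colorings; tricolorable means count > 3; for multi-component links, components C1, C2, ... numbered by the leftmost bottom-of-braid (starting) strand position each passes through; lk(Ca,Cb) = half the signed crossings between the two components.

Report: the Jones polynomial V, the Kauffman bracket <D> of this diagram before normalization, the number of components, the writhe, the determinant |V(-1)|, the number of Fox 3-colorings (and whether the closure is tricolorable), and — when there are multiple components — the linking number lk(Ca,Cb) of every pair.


V = t + t^3 - t^4
<D> = A^-7 - A^-3 - A^5 (w = +3)
1 component over 7 crossings, w = +3
9 Fox colorings among 3^7, |V(-1)| = 3: tricolorable
why: the span of V is 3, forcing >= 3 crossings in any diagram


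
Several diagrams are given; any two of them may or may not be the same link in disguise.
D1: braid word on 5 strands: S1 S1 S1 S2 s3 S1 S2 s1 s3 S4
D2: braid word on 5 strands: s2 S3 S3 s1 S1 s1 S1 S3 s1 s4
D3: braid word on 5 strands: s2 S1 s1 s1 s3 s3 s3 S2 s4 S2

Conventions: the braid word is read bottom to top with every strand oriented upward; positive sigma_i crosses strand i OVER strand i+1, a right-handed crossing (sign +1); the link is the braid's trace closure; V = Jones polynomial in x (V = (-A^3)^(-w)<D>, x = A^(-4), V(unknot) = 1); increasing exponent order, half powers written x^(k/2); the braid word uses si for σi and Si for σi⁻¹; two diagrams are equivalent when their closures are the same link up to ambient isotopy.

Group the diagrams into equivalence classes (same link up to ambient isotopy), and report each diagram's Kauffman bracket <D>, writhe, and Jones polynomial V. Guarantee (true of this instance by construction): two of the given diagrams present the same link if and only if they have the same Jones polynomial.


equivalence classes: {D1} | {D2} | {D3}
D1 (bracket A^-16 - A^-12 + 2A^-8 - 2A^-4 + 2 - 2A^4 + A^8; 10 crossings at w = -4): V = x^-5 - 2x^-4 + 2x^-3 - 2x^-2 + 2x^-1 - 1 + x
D2 (bracket A^4 + A^12 - A^16; 10 crossings at w = 0): V = -x^-4 + x^-3 + x^-1
V(D3) = x + x^3 - x^4  (w +4, c 10, <D> = -A^-4 + 1 + A^8)
observation: 3 values of V(x) split the 3 diagrams


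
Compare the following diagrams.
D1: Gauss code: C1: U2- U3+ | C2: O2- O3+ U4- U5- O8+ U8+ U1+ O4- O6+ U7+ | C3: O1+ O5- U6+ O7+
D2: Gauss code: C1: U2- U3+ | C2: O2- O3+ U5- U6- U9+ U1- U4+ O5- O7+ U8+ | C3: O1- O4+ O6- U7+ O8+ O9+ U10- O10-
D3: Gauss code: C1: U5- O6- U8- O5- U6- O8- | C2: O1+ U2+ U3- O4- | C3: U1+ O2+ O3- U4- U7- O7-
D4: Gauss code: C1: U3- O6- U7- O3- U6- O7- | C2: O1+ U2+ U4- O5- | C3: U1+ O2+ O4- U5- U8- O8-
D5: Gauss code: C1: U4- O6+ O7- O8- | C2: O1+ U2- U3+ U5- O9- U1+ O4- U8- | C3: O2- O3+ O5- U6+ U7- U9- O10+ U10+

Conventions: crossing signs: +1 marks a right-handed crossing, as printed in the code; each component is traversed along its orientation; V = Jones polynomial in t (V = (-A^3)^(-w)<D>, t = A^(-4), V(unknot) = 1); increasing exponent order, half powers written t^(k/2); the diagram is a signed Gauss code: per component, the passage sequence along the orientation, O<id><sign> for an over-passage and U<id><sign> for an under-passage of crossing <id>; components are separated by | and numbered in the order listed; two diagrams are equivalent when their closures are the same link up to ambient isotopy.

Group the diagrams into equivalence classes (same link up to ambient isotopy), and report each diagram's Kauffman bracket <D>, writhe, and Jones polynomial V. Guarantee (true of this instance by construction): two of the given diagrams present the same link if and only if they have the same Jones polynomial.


grouping into links: {D1, D2} | {D3, D4} | {D5}
V(D1) = 1 + t + t^2 + t^3  (w +2, c 8, <D> = A^-6 + A^-2 + A^2 + A^6)
V(D2) = 1 + t + t^2 + t^3  (w 0, c 10, <D> = A^-12 + A^-8 + A^-4 + 1)
V(D3) = -t^-5 - t^-4 + t^-3 + 2t^-2 + 2t^-1 + 1  [8 crossings, <D> = A^-12 + 2A^-8 + 2A^-4 + 1 - A^4 - A^8, w = -4]
V(D4) = -t^-5 - t^-4 + t^-3 + 2t^-2 + 2t^-1 + 1  [8 crossings, <D> = A^-12 + 2A^-8 + 2A^-4 + 1 - A^4 - A^8, w = -4]
V(D5) = t^-5 + 2t^-3 + t^-1  [10 crossings, <D> = A^-2 + 2A^6 + A^14, w = -2]
key observation: 3 classes among 5 diagrams; unequal V(t) rules out equality


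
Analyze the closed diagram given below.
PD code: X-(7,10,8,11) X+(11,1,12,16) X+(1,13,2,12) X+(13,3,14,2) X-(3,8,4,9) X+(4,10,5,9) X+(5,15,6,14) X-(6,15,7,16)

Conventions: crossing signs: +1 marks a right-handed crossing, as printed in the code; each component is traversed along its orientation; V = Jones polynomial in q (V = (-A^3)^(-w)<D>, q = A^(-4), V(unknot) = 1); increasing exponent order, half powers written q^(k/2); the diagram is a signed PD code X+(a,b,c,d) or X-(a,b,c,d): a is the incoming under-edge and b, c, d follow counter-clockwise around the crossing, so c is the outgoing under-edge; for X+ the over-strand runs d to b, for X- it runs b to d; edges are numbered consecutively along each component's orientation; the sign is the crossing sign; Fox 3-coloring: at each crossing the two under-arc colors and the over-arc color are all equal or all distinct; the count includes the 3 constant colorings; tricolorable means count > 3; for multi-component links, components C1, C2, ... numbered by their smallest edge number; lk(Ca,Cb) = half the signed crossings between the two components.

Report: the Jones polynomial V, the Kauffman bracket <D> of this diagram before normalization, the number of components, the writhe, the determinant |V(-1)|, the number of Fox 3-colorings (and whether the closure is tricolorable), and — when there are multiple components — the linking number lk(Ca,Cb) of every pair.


V = q + q^3 - q^4
<D> = -A^-10 + A^-6 + A^2 (w = +2)
1 component over 8 crossings, w = +2
9 Fox colorings among 3^8, |V(-1)| = 3: tricolorable
why: V spans 3 powers of q: at least 3 crossings in any diagram


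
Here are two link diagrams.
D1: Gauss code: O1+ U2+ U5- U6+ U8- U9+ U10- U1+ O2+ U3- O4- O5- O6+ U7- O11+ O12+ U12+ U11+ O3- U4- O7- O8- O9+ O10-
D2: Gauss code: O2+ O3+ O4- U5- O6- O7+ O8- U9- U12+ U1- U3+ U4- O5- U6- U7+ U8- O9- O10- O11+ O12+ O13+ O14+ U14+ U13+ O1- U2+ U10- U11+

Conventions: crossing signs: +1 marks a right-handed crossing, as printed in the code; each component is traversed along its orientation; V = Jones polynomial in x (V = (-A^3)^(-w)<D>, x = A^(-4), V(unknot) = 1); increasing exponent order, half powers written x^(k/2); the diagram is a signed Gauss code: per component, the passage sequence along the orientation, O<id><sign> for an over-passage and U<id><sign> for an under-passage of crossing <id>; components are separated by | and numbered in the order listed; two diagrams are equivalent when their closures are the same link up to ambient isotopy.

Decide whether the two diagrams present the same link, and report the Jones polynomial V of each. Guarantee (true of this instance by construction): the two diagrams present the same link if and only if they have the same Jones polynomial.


equivalent: yes
V(D1) = -x^-4 + x^-3 + x^-1  (w 0, c 12, <D> = A^4 + A^12 - A^16)
V(D2) = -x^-4 + x^-3 + x^-1  (w 0, c 14, <D> = A^4 + A^12 - A^16)
why: all 2 diagrams share one V(x), hence one class


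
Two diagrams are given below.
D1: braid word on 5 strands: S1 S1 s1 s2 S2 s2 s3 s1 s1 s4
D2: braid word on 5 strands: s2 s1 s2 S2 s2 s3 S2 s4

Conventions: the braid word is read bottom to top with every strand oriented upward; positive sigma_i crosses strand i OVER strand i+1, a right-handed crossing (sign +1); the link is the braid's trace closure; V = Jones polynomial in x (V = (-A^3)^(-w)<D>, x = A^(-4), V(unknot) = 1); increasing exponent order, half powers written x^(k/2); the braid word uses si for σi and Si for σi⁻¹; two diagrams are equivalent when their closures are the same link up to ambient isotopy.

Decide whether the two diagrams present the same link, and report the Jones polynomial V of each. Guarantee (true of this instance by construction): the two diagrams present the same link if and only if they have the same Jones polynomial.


equivalent: yes
D1 (bracket A^12; 10 crossings at w = +4): V = 1
D2 (bracket A^12; 8 crossings at w = +4): V = 1
key observation: all 2 diagrams share one V(x), hence one class


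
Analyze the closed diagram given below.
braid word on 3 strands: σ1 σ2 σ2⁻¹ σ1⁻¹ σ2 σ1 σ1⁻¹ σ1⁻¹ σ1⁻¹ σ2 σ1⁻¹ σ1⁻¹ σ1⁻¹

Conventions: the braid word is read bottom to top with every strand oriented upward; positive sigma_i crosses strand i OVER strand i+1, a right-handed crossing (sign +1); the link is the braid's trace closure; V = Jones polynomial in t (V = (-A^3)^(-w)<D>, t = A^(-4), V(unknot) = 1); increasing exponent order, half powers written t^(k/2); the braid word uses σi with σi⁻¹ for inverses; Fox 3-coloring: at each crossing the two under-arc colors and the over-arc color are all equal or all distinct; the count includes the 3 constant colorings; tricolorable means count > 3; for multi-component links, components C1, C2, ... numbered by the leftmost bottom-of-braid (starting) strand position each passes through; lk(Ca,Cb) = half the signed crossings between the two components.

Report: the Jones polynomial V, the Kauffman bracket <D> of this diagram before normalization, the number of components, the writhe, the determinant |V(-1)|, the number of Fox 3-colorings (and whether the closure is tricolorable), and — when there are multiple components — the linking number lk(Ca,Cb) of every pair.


Jones polynomial: V(t) = t^(-13/2) - 2t^(-11/2) + 3t^(-9/2) - 3t^(-7/2) + 2t^(-5/2) - 3t^(-3/2) + t^(-1/2) - t^(1/2)
<D> = A^-11 - A^-7 + 3A^-3 - 2A + 3A^5 - 3A^9 + 2A^13 - A^17; writhe -3
components 2, writhe -3 (13 crossings)
linking number lk(C1,C2) = 0
3-colorings: 3 of 3^13, det 16 — not tricolorable
note: the span of V is 7, within the link bound 13 + 2 - 1


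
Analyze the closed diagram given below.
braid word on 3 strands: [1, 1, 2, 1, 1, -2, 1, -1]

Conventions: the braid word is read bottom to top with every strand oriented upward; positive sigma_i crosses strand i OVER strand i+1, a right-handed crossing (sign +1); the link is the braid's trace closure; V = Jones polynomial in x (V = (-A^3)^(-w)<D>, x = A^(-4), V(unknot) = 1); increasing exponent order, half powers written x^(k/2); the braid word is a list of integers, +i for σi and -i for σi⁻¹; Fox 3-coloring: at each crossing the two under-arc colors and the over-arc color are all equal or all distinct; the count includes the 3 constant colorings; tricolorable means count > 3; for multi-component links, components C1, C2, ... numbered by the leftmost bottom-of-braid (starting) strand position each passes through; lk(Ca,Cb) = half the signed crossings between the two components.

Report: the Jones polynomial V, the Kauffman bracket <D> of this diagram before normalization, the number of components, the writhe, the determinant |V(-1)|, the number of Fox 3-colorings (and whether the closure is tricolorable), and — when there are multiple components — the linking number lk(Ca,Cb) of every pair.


V(x) = x + 2x^3 + x^5
bracket: A^-8 + 2 + A^8, w = +4
3 components, writhe +4, over 8 crossings
lk(C1,C2) = +1
linking number lk(C1,C3) = +1
lk(C2,C3): 0
det 4, colorings 3 of 3^8 — not tricolorable
observation: the word shrinks to σ1 σ1 σ2 σ1 σ1 σ2⁻¹ after cancelling


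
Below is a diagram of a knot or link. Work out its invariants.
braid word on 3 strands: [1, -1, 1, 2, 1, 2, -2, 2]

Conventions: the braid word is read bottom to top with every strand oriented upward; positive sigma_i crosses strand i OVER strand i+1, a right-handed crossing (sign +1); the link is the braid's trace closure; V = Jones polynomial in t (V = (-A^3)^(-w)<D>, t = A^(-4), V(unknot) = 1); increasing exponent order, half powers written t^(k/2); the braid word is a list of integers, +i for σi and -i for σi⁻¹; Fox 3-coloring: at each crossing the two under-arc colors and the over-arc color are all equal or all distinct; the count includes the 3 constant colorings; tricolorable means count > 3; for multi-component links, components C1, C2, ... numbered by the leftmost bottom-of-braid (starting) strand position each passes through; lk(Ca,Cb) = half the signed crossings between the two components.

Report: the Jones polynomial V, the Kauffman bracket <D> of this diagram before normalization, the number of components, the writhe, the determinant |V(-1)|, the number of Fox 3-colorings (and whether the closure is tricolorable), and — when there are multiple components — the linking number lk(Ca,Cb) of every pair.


V(t) = t + t^3 - t^4
bracket: -A^-4 + 1 + A^8, w = +4
1 component, writhe +4, over 8 crossings
det 3, colorings 9 of 3^8 — tricolorable
observation: det 3 = |V(-1)|; divisible by 3, so tricolorable


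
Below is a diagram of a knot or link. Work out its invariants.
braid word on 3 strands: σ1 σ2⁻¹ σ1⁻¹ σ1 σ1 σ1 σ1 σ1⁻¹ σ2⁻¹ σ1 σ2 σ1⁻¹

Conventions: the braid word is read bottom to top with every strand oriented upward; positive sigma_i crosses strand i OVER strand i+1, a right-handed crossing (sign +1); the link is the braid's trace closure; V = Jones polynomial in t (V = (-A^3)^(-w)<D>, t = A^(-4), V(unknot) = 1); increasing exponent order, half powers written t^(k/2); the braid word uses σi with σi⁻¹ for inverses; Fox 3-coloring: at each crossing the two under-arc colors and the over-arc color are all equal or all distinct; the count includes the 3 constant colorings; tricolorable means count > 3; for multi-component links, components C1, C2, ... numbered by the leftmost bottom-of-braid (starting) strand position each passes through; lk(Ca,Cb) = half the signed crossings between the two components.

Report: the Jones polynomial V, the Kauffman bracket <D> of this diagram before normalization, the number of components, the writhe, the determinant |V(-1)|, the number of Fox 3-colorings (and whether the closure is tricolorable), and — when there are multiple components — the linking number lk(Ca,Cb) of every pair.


V(t) = t + t^3 - t^4
bracket: -A^-10 + A^-6 + A^2, w = +2
1 component, writhe +2, over 12 crossings
det 3, colorings 9 of 3^12 — tricolorable
observation: the span of V is 3, forcing >= 3 crossings in any diagram


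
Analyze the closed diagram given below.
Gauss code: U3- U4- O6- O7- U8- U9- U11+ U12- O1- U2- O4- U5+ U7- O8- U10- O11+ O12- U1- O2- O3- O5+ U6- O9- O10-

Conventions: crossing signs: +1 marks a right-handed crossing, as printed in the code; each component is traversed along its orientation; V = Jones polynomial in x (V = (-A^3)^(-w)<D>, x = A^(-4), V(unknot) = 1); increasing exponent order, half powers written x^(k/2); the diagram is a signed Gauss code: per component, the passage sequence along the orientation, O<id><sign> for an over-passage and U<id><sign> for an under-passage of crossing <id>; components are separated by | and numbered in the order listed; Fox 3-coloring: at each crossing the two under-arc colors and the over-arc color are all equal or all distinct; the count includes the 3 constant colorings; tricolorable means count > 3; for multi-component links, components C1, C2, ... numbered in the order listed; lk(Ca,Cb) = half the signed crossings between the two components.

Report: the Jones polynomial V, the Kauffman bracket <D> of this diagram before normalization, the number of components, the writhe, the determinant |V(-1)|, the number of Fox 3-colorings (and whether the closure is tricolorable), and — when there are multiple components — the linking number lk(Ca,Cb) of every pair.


Jones polynomial: V(x) = -x^-8 + x^-5 + x^-3
<D> = A^-12 + A^-4 - A^8; writhe -8
components 1, writhe -8 (12 crossings)
3-colorings: 9 of 3^12, det 3 — tricolorable
note: |V(-1)| = 3: so tricolorable, since 3 divides 3


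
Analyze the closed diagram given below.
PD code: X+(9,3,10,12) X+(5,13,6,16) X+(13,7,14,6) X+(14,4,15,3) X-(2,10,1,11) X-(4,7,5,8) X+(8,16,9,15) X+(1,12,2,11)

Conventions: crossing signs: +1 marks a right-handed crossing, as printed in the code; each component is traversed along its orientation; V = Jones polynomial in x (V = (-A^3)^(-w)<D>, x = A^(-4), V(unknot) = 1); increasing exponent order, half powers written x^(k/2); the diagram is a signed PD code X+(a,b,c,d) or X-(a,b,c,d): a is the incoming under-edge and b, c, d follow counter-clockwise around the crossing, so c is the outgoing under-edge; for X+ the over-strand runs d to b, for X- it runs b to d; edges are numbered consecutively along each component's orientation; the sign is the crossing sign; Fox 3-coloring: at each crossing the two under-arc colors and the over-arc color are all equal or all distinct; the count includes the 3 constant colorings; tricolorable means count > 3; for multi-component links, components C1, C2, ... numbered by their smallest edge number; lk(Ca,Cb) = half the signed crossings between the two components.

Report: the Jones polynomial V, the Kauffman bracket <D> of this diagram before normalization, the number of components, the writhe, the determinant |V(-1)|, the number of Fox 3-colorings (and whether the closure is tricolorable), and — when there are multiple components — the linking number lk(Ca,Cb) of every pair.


Jones polynomial: V(x) = 1 + x^3 + x^4 + x^5
<D> = A^-8 + A^-4 + 1 + A^12; writhe +4
components 3, writhe +4 (8 crossings)
linking number lk(C1,C2) = 0
lk(C1,C3): 0
lk(C2,C3) = +2
3-colorings: 9 of 3^8, det 0 — tricolorable
note: summing lk over 3 pairs gives +2
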